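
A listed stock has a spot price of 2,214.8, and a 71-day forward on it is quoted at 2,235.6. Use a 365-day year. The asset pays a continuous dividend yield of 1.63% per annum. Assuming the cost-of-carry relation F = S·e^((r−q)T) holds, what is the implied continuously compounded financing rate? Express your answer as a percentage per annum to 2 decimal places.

6.44%

From F = S·e^((r−q)T): (r − q) = ln(F/S)/T
ln(2235.6/2214.8) = ln(1.009391) = 0.009347
(r − q) = 0.009347 / (71/365) = 0.048051
r = ln(F/S)/T + q = 0.048051 + 0.0163 = 0.064351
r = 6.44%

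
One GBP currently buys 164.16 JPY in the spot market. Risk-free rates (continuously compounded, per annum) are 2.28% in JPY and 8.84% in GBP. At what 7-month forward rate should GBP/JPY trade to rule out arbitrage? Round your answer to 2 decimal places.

F = S·e^((r_JPY − r_GBP)T) = 164.16 · e^((0.0228 − 0.0884) × 7/12)
= 164.16 · e^-0.038267 = 164.16 × 0.962456
F = 158.00 JPY per GBP

158.00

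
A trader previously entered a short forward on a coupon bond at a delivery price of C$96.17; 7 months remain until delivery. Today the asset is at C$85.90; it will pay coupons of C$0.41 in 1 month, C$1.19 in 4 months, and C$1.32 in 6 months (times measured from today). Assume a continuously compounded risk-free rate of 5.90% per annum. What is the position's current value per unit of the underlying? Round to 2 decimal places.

PV(remaining coupons) I = 0.41·e^(−0.0590·1/12) + 1.19·e^(−0.0590·4/12) + 1.32·e^(−0.0590·6/12) = 2.8564
Current forward F = (S − I)·e^(rT) = (85.90 − 2.8564)·e^(0.0590·7/12) = 83.0436 × 1.035016 = 85.9515
Value (long) = (F − K)·e^(−rT) = (85.9515 − 96.17) × 0.966169 = -9.8728
Short position value = −(long value) = C$9.87

C$9.87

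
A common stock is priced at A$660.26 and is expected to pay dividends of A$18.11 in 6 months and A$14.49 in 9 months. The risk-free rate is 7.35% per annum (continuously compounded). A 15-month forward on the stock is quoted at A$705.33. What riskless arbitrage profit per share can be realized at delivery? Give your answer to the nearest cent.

PV(dividends) I = 18.11·e^(−0.0735·6/12) + 14.49·e^(−0.0735·9/12) = 31.1694
Fair forward F* = (S − I)·e^(rT) = (660.26 − 31.1694)·e^0.091875 = 629.0906 × 1.096228 = 689.6267
Market A$705.33 > fair 689.6267: forward overpriced → cash-and-carry (borrow at r, buy the stock and collect the dividends, short the forward).
Profit at T = |F_mkt − F*| = |705.33 − 689.6267| = A$15.70 per share

A$15.70 per share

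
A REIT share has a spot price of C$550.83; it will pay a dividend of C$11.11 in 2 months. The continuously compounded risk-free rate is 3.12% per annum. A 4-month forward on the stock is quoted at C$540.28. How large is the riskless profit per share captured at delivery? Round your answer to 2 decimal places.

PV(dividends) I = 11.11·e^(−0.0312·2/12) = 11.0524
Fair forward F* = (S − I)·e^(rT) = (550.83 − 11.0524)·e^0.010400 = 539.7776 × 1.010454 = 545.4204
Market C$540.28 < fair 545.4204: forward underpriced → reverse cash-and-carry (short the stock, invest proceeds at r, pay the dividends, go long the forward).
Profit at T = |F_mkt − F*| = |540.28 − 545.4204| = C$5.14 per share

C$5.14 per share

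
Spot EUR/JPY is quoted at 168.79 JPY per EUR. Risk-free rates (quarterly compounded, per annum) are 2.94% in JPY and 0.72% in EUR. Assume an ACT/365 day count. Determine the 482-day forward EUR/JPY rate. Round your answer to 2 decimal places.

173.79

By covered interest parity, F = S · (1+r_JPY/4)^(4T) / (1+r_EUR/4)^(4T)
= 168.79 × 1.039440 / 1.009545 = 168.79 × 1.029612
F = 173.79 JPY per EUR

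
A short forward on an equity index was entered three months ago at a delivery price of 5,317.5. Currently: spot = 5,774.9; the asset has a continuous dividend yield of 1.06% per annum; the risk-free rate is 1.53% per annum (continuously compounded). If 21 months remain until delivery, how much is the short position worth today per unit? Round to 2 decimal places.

-491.75

Current fair forward for the remaining 21 months: F = S·e^((r − q)·T), (r − q) = 0.0153 − 0.0106 = 0.0047
F = 5774.9 · e^(0.0047 × 21/12) = 5774.9 × 1.00825892 = 5822.5944
Value of long forward = (F − K)·e^(−rT) = (5822.5944 − 5317.5) · e^(−0.0153·21/12)
= 505.0944 × 0.97358027 = 491.75
Short position value = −(long value) = -491.75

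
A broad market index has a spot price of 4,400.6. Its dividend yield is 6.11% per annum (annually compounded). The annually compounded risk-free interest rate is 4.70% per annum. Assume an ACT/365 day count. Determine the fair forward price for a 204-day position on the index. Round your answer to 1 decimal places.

F = S · (1+r)^T / (1+q)^T
= 4400.6 × 1.026002 / 1.033702 = 4400.6 × 0.992551
F = 4,367.8

4,367.8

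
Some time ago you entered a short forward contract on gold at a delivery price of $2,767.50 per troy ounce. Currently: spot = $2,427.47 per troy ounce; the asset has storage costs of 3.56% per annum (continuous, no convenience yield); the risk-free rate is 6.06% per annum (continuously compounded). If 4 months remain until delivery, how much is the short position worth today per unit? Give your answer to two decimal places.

Current fair forward for the remaining 4 months: F = S·e^((r + u)·T), (r + u) = 0.0606 + 0.0356 = 0.0962
F = 2427.47 · e^(0.0962 × 4/12) = 2427.47 × 1.03258634 = 2506.5724
Value of long forward = (F − K)·e^(−rT) = (2506.5724 − 2767.50) · e^(−0.0606·4/12)
= -260.9276 × 0.98000265 = -255.71
Short position value = −(long value) = $255.71

$255.71 per troy ounce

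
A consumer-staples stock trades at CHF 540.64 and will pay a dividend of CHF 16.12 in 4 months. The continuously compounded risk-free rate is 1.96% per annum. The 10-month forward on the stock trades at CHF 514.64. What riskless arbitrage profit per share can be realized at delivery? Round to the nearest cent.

CHF 18.62 per share

PV(dividends) I = 16.12·e^(−0.0196·4/12) = 16.0150
Fair forward F* = (S − I)·e^(rT) = (540.64 − 16.0150)·e^0.016333 = 524.6250 × 1.016467 = 533.2640
Market CHF 514.64 < fair 533.2640: forward underpriced → reverse cash-and-carry (short the stock, invest proceeds at r, pay the dividends, go long the forward).
Profit at T = |F_mkt − F*| = |514.64 − 533.2640| = CHF 18.62 per share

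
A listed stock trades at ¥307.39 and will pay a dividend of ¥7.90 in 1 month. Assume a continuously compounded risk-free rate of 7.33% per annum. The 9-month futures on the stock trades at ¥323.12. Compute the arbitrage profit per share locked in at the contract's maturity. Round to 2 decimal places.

PV(dividends) I = 7.90·e^(−0.0733·1/12) = 7.8519
Fair futures F* = (S − I)·e^(rT) = (307.39 − 7.8519)·e^0.054975 = 299.5381 × 1.056514 = 316.4662
Market ¥323.12 > fair 316.4662: forward overpriced → cash-and-carry (borrow at r, buy the stock and collect the dividends, short the forward).
Profit at T = |F_mkt − F*| = |323.12 − 316.4662| = ¥6.65 per share

¥6.65 per share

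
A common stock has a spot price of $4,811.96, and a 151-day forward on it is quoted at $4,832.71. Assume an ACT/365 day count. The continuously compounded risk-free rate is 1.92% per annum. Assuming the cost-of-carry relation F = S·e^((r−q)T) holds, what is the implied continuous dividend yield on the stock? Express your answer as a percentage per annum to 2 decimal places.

0.88%

From F = S·e^((r−q)T): (r − q) = ln(F/S)/T
ln(4832.71/4811.96) = ln(1.004312) = 0.004303
(r − q) = 0.004303 / (151/365) = 0.010401
q = r − ln(F/S)/T = 0.0192 − 0.010401 = 0.008799
q = 0.88%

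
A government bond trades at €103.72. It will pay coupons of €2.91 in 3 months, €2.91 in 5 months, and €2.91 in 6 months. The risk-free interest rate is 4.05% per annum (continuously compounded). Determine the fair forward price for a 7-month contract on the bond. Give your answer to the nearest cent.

PV(coupons) I = 2.91·e^(−0.0405·3/12) + 2.91·e^(−0.0405·5/12) + 2.91·e^(−0.0405·6/12)
I = 2.8807 + 2.8613 + 2.8517 = 8.5937
F = (S − I)·e^(rT) = (103.72 − 8.5937) · e^(0.0405·7/12)
= 95.1263 · e^0.023625 = 95.1263 × 1.023906 = €97.40

€97.40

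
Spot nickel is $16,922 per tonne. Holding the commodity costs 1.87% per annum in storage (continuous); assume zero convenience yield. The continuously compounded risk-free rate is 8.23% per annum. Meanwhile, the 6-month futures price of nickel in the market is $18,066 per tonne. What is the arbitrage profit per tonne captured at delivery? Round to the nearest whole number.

Fair futures: F* = S·e^(carry·T), with carry = (r + u) = 0.0823 + 0.0187 = 0.1010
F* = 16922 · e^(0.1010 × 6/12) = 16922 · e^0.050500 = 16922 × 1.051797 = $17798.5088
Market $18066 > fair $17798.5088: forward overpriced → cash-and-carry (buy spot, short the forward).
At maturity, profit = |F_mkt − F*| = |18066 − 17798.5088| = $267 per tonne

$267 per tonne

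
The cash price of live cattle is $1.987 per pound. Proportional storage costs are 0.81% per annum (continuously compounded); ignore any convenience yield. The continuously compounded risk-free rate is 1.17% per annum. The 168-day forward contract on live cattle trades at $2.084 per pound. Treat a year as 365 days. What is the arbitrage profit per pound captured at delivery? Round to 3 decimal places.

$0.079 per pound

Fair forward: F* = S·e^(carry·T), with carry = (r + u) = 0.0117 + 0.0081 = 0.0198
F* = 1.987 · e^(0.0198 × 168/365) = 1.987 · e^0.009113 = 1.987 × 1.009155 = $2.0052
Market $2.084 > fair $2.0052: forward overpriced → cash-and-carry (buy spot, short the forward).
At maturity, profit = |F_mkt − F*| = |2.084 − 2.0052| = $0.079 per pound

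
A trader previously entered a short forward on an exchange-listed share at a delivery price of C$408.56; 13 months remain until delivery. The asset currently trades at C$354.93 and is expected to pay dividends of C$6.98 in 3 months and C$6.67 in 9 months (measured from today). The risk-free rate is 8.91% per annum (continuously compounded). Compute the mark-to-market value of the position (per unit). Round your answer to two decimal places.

PV(remaining dividends) I = 6.98·e^(−0.0891·3/12) + 6.67·e^(−0.0891·9/12) = 13.0651
Current forward F = (S − I)·e^(rT) = (354.93 − 13.0651)·e^(0.0891·13/12) = 341.8649 × 1.101337 = 376.5085
Value (long) = (F − K)·e^(−rT) = (376.5085 − 408.56) × 0.907987 = -29.1023
Short position value = −(long value) = C$29.10

C$29.10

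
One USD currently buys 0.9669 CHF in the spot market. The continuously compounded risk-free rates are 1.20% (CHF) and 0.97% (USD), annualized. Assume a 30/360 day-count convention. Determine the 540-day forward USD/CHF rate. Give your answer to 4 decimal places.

0.9702

F = S·e^((r_CHF − r_USD)T) = 0.9669 · e^((0.0120 − 0.0097) × 540/360)
= 0.9669 · e^0.003450 = 0.9669 × 1.003456
F = 0.9702 CHF per USD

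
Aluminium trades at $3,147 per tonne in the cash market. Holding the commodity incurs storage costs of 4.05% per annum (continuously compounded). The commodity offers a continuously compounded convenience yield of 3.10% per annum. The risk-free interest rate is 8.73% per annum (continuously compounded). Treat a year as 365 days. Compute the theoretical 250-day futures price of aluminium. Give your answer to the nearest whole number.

$3,363 per tonne

Net carry = r + u − y = 0.0873 + 0.0405 − 0.0310 = 0.0968
F = S·e^((r+u−y)T) = 3147 · e^(0.0968 × 250/365) = 3147 · e^0.066301
= 3147 × 1.068548 = $3,363 per tonne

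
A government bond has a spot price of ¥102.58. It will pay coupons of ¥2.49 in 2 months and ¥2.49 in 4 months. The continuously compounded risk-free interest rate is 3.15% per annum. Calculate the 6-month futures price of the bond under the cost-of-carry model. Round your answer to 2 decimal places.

¥99.19

PV(coupons) I = 2.49·e^(−0.0315·2/12) + 2.49·e^(−0.0315·4/12)
I = 2.4770 + 2.4640 = 4.9410
F = (S − I)·e^(rT) = (102.58 − 4.9410) · e^(0.0315·6/12)
= 97.6390 · e^0.015750 = 97.6390 × 1.015875 = ¥99.19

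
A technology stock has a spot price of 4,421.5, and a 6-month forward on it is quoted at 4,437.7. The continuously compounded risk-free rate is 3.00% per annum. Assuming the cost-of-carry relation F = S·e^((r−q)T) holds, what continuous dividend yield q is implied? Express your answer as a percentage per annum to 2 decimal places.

From F = S·e^((r−q)T): (r − q) = ln(F/S)/T
ln(4437.7/4421.5) = ln(1.003664) = 0.003657
(r − q) = 0.003657 / (6/12) = 0.007314
q = r − ln(F/S)/T = 0.0300 − 0.007314 = 0.022686
q = 2.27%

2.27%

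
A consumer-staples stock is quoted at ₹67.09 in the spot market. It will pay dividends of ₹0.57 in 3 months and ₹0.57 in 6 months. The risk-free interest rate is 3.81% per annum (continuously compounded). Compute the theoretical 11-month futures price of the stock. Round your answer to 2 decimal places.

₹68.31

PV(dividends) I = 0.57·e^(−0.0381·3/12) + 0.57·e^(−0.0381·6/12)
I = 0.5646 + 0.5592 = 1.1238
F = (S − I)·e^(rT) = (67.09 − 1.1238) · e^(0.0381·11/12)
= 65.9662 · e^0.034925 = 65.9662 × 1.035542 = ₹68.31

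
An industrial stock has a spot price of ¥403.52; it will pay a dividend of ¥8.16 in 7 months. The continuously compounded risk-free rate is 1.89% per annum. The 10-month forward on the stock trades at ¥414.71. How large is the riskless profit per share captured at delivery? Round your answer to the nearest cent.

¥12.98 per share

PV(dividends) I = 8.16·e^(−0.0189·7/12) = 8.0705
Fair forward F* = (S − I)·e^(rT) = (403.52 − 8.0705)·e^0.015750 = 395.4495 × 1.015875 = 401.7273
Market ¥414.71 > fair 401.7273: forward overpriced → cash-and-carry (borrow at r, buy the stock and collect the dividends, short the forward).
Profit at T = |F_mkt − F*| = |414.71 − 401.7273| = ¥12.98 per share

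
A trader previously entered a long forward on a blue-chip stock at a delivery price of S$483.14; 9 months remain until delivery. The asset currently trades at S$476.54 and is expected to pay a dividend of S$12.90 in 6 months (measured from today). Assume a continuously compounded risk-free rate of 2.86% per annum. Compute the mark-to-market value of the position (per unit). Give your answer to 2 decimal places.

PV(remaining dividends) I = 12.90·e^(−0.0286·6/12) = 12.7168
Current forward F = (S − I)·e^(rT) = (476.54 − 12.7168)·e^(0.0286·9/12) = 463.8232 × 1.021682 = 473.8798
Value (long) = (F − K)·e^(−rT) = (473.8798 − 483.14) × 0.978778 = -9.0637
Value = -S$9.06

-S$9.06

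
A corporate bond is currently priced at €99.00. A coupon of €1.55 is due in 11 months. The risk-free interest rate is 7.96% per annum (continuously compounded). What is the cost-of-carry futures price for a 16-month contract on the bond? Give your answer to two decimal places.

PV(coupons) I = 1.55·e^(−0.0796·11/12)
I = 1.4409
F = (S − I)·e^(rT) = (99.00 − 1.4409) · e^(0.0796·16/12)
= 97.5591 · e^0.106133 = 97.5591 × 1.111970 = €108.48

€108.48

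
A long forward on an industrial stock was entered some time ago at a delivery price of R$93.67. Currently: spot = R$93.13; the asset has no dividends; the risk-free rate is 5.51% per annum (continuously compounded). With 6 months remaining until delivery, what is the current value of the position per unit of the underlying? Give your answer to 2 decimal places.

R$2.01

Current fair forward for the remaining 6 months: F = S·e^(r·T), r = 0.0551
F = 93.13 · e^(0.0551 × 6/12) = 93.13 × 1.027933 = 95.7314
Value of long forward = (F − K)·e^(−rT) = (95.7314 − 93.67) · e^(−0.0551·6/12)
= 2.0614 × 0.972826 = 2.01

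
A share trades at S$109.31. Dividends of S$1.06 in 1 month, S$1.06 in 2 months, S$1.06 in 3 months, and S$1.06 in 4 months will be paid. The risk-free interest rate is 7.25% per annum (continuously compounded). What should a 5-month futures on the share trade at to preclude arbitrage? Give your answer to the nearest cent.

PV(dividends) I = 1.06·e^(−0.0725·1/12) + 1.06·e^(−0.0725·2/12) + 1.06·e^(−0.0725·3/12) + 1.06·e^(−0.0725·4/12)
I = 1.0536 + 1.0473 + 1.0410 + 1.0347 = 4.1766
F = (S − I)·e^(rT) = (109.31 − 4.1766) · e^(0.0725·5/12)
= 105.1334 · e^0.030208 = 105.1334 × 1.030669 = S$108.36

S$108.36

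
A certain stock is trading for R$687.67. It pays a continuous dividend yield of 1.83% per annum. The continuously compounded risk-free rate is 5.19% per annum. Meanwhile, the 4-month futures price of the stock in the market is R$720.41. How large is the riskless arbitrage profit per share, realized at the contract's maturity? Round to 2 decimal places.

Fair futures: F* = S·e^(carry·T), with carry = (r − q) = 0.0519 − 0.0183 = 0.0336
F* = 687.67 · e^(0.0336 × 4/12) = 687.67 · e^0.011200 = 687.67 × 1.011263 = R$695.4152
Market R$720.41 > fair R$695.4152: forward overpriced → cash-and-carry (buy spot, short the forward).
At maturity, profit = |F_mkt − F*| = |720.41 − 695.4152| = R$24.99 per share

R$24.99 per share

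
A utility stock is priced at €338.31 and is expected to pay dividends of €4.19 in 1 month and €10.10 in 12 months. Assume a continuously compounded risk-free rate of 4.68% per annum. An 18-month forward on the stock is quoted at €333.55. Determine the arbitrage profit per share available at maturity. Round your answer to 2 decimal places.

€14.55 per share

PV(dividends) I = 4.19·e^(−0.0468·1/12) + 10.10·e^(−0.0468·12/12) = 13.8119
Fair forward F* = (S − I)·e^(rT) = (338.31 − 13.8119)·e^0.070200 = 324.4981 × 1.072723 = 348.0966
Market €333.55 < fair 348.0966: forward underpriced → reverse cash-and-carry (short the stock, invest proceeds at r, pay the dividends, go long the forward).
Profit at T = |F_mkt − F*| = |333.55 − 348.0966| = €14.55 per share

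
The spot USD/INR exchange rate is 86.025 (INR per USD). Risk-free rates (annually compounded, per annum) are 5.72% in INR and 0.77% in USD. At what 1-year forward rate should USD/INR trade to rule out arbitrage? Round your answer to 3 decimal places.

By covered interest parity, F = S · (1+r_INR)^T / (1+r_USD)^T
= 86.025 × 1.057200 / 1.007700 = 86.025 × 1.049122
F = 90.251 INR per USD

90.251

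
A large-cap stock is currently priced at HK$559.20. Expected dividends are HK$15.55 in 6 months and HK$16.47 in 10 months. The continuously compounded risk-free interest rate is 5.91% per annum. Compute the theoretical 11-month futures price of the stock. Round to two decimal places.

PV(dividends) I = 15.55·e^(−0.0591·6/12) + 16.47·e^(−0.0591·10/12)
I = 15.0972 + 15.6785 = 30.7757
F = (S − I)·e^(rT) = (559.20 − 30.7757) · e^(0.0591·11/12)
= 528.4243 · e^0.054175 = 528.4243 × 1.055669 = HK$557.84

HK$557.84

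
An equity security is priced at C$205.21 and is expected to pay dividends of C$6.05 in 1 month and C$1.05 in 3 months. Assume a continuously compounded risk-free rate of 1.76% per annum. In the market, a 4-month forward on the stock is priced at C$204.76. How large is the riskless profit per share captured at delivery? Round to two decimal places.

PV(dividends) I = 6.05·e^(−0.0176·1/12) + 1.05·e^(−0.0176·3/12) = 7.0865
Fair forward F* = (S − I)·e^(rT) = (205.21 − 7.0865)·e^0.005867 = 198.1235 × 1.005884 = 199.2893
Market C$204.76 > fair 199.2893: forward overpriced → cash-and-carry (borrow at r, buy the stock and collect the dividends, short the forward).
Profit at T = |F_mkt − F*| = |204.76 − 199.2893| = C$5.47 per share

C$5.47 per share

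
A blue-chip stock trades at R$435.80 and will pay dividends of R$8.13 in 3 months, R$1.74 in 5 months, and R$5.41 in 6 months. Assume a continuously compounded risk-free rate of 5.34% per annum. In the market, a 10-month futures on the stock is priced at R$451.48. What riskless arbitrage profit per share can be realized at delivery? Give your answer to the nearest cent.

PV(dividends) I = 8.13·e^(−0.0534·3/12) + 1.74·e^(−0.0534·5/12) + 5.41·e^(−0.0534·6/12) = 14.9914
Fair futures F* = (S − I)·e^(rT) = (435.80 − 14.9914)·e^0.044500 = 420.8086 × 1.045505 = 439.9575
Market R$451.48 > fair 439.9575: forward overpriced → cash-and-carry (borrow at r, buy the stock and collect the dividends, short the forward).
Profit at T = |F_mkt − F*| = |451.48 − 439.9575| = R$11.52 per share

R$11.52 per share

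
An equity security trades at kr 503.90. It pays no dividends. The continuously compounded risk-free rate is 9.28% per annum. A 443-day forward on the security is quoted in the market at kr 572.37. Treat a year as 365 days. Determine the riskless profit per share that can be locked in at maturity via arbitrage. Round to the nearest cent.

Fair forward: F* = S·e^(carry·T), with carry = r = 0.0928
F* = 503.90 · e^(0.0928 × 443/365) = 503.90 · e^0.112631 = 503.90 × 1.119219 = kr 563.9745
Market kr 572.37 > fair kr 563.9745: forward overpriced → cash-and-carry (buy spot, short the forward).
At maturity, profit = |F_mkt − F*| = |572.37 − 563.9745| = kr 8.40 per share

kr 8.40 per share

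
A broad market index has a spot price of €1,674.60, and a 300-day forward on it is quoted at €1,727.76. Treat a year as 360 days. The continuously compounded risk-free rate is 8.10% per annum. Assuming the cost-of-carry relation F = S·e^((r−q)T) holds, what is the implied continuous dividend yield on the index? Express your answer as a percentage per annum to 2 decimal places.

4.35%

From F = S·e^((r−q)T): (r − q) = ln(F/S)/T
ln(1727.76/1674.60) = ln(1.031745) = 0.031252
(r − q) = 0.031252 / (300/360) = 0.037502
q = r − ln(F/S)/T = 0.0810 − 0.037502 = 0.043498
q = 4.35%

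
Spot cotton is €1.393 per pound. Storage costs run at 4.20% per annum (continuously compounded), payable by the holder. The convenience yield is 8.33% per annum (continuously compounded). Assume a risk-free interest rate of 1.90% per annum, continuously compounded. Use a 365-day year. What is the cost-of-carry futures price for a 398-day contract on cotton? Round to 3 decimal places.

€1.360 per pound

Net carry = r + u − y = 0.0190 + 0.0420 − 0.0833 = -0.0223
F = S·e^((r+u−y)T) = 1.393 · e^(-0.0223 × 398/365) = 1.393 · e^-0.024316
= 1.393 × 0.975977 = €1.360 per pound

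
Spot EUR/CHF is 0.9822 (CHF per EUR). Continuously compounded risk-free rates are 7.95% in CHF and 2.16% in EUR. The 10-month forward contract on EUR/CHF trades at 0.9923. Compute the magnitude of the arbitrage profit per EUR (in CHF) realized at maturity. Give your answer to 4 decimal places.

Fair forward: F* = S·e^(carry·T), with carry = (r_CHF − r_EUR) = 0.0795 − 0.0216 = 0.0579
F* = 0.9822 · e^(0.0579 × 10/12) = 0.9822 · e^0.048250 = 0.9822 × 1.049433 = 1.0308
Market 0.9923 < fair 1.0308: forward underpriced → reverse cash-and-carry (short spot, go long the forward).
At maturity, profit = |F_mkt − F*| = |0.9923 − 1.0308| = 0.0385 per EUR (in CHF)

0.0385 per EUR (in CHF)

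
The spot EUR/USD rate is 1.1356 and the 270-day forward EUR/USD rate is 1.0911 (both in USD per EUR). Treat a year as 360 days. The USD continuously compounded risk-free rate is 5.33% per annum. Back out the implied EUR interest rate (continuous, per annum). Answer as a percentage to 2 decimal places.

F = S·e^((r_USD − r_EUR)T) ⇒ r_EUR = r_USD − ln(F/S)/T
ln(1.0911/1.1356) = -0.039975; /(270/360) = -0.053300
r_EUR = 0.0533 + 0.053300 = 0.106600
r_EUR = 10.66%

10.66%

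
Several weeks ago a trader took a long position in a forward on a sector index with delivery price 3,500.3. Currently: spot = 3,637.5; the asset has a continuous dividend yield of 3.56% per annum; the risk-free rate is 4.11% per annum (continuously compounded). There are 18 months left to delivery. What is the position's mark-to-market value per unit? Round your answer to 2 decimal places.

Current fair forward for the remaining 18 months: F = S·e^((r − q)·T), (r − q) = 0.0411 − 0.0356 = 0.0055
F = 3637.5 · e^(0.0055 × 18/12) = 3637.5 × 1.00828413 = 3667.6335
Value of long forward = (F − K)·e^(−rT) = (3667.6335 − 3500.3) · e^(−0.0411·18/12)
= 167.3335 × 0.94021190 = 157.33

157.33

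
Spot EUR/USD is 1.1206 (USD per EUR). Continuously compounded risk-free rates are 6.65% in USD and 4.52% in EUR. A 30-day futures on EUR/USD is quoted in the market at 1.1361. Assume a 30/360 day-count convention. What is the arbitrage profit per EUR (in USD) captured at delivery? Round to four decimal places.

Fair futures: F* = S·e^(carry·T), with carry = (r_USD − r_EUR) = 0.0665 − 0.0452 = 0.0213
F* = 1.1206 · e^(0.0213 × 30/360) = 1.1206 · e^0.001775 = 1.1206 × 1.001777 = 1.1226
Market 1.1361 > fair 1.1226: forward overpriced → cash-and-carry (buy spot, short the forward).
At maturity, profit = |F_mkt − F*| = |1.1361 − 1.1226| = 0.0135 per EUR (in USD)

0.0135 per EUR (in USD)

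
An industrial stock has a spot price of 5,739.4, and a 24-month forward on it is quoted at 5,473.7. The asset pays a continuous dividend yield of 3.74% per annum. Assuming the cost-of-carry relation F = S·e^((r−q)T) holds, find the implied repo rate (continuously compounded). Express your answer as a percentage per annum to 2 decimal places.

1.37%

From F = S·e^((r−q)T): (r − q) = ln(F/S)/T
ln(5473.7/5739.4) = ln(0.953706) = -0.047400
(r − q) = -0.047400 / (24/12) = -0.023700
r = ln(F/S)/T + q = -0.023700 + 0.0374 = 0.013700
r = 1.37%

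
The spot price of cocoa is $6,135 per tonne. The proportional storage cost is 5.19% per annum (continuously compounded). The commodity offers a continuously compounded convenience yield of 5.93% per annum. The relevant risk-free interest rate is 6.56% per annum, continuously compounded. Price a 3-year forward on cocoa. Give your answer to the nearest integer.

$7,305 per tonne

Net carry = r + u − y = 0.0656 + 0.0519 − 0.0593 = 0.0582
F = S·e^((r+u−y)T) = 6135 · e^(0.0582 × 3) = 6135 · e^0.174600
= 6135 × 1.190770 = $7,305 per tonne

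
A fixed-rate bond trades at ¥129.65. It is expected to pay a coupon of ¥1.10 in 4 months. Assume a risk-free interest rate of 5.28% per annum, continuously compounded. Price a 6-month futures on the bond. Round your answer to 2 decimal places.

¥132.01

PV(coupons) I = 1.10·e^(−0.0528·4/12)
I = 1.0808
F = (S − I)·e^(rT) = (129.65 − 1.0808) · e^(0.0528·6/12)
= 128.5692 · e^0.026400 = 128.5692 × 1.026752 = ¥132.01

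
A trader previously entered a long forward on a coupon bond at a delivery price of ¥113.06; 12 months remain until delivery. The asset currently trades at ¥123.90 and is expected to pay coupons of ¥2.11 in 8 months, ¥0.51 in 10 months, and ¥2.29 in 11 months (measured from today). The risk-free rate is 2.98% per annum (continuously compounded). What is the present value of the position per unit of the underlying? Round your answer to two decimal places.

¥9.37

PV(remaining coupons) I = 2.11·e^(−0.0298·8/12) + 0.51·e^(−0.0298·10/12) + 2.29·e^(−0.0298·11/12) = 4.7943
Current forward F = (S − I)·e^(rT) = (123.90 − 4.7943)·e^(0.0298·12/12) = 119.1057 × 1.030248 = 122.7084
Value (long) = (F − K)·e^(−rT) = (122.7084 − 113.06) × 0.970640 = 9.3651
Value = ¥9.37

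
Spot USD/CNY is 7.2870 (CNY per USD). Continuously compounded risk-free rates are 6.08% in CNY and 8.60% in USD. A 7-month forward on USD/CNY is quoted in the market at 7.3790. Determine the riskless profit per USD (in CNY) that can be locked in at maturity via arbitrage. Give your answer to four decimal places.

Fair forward: F* = S·e^(carry·T), with carry = (r_CNY − r_USD) = 0.0608 − 0.0860 = -0.0252
F* = 7.2870 · e^(-0.0252 × 7/12) = 7.2870 · e^-0.014700 = 7.2870 × 0.985408 = 7.1807
Market 7.3790 > fair 7.1807: forward overpriced → cash-and-carry (buy spot, short the forward).
At maturity, profit = |F_mkt − F*| = |7.3790 − 7.1807| = 0.1983 per USD (in CNY)

0.1983 per USD (in CNY)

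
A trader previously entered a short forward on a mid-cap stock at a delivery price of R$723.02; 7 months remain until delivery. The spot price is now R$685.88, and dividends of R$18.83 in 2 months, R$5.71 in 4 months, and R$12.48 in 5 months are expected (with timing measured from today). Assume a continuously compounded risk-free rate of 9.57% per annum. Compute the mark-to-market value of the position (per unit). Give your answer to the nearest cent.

PV(remaining dividends) I = 18.83·e^(−0.0957·2/12) + 5.71·e^(−0.0957·4/12) + 12.48·e^(−0.0957·5/12) = 36.0549
Current forward F = (S − I)·e^(rT) = (685.88 − 36.0549)·e^(0.0957·7/12) = 649.8251 × 1.057413 = 687.1335
Value (long) = (F − K)·e^(−rT) = (687.1335 − 723.02) × 0.945705 = -33.9380
Short position value = −(long value) = R$33.94

R$33.94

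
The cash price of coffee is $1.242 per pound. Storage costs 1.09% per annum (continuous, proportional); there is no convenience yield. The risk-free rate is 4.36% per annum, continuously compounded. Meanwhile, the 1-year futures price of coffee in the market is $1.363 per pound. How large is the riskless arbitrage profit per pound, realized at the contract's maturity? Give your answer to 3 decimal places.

Fair futures: F* = S·e^(carry·T), with carry = (r + u) = 0.0436 + 0.0109 = 0.0545
F* = 1.242 · e^(0.0545 × 1) = 1.242 · e^0.054500 = 1.242 × 1.056012 = $1.3116
Market $1.363 > fair $1.3116: forward overpriced → cash-and-carry (buy spot, short the forward).
At maturity, profit = |F_mkt − F*| = |1.363 − 1.3116| = $0.051 per pound

$0.051 per pound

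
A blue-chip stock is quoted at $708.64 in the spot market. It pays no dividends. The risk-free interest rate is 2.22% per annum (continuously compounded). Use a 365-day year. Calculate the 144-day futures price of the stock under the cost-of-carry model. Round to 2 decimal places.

$714.87

F = S·e^(rT) = 708.64 · e^(0.0222 × 144/365)
= 708.64 · e^0.008758 = 708.64 × 1.008796
F = $714.87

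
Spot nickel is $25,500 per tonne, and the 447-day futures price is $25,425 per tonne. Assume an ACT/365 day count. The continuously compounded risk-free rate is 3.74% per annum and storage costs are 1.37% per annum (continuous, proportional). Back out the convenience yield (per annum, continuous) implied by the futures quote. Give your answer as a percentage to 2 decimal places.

5.35%

F = S·e^((r+u−y)T) ⇒ (r+u−y) = ln(F/S)/T
ln(25425/25500) = -0.002946; /T ⇒ -0.002406
y = r + u − ln(F/S)/T = 0.0374 + 0.0137 + 0.002406 = 0.053506
y = 5.35%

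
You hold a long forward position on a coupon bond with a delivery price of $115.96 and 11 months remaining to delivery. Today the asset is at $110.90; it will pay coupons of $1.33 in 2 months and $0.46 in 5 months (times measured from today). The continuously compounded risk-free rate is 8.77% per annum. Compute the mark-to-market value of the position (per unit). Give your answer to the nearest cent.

PV(remaining coupons) I = 1.33·e^(−0.0877·2/12) + 0.46·e^(−0.0877·5/12) = 1.7542
Current forward F = (S − I)·e^(rT) = (110.90 − 1.7542)·e^(0.0877·11/12) = 109.1458 × 1.083711 = 118.2825
Value (long) = (F − K)·e^(−rT) = (118.2825 − 115.96) × 0.922755 = 2.1431
Value = $2.14

$2.14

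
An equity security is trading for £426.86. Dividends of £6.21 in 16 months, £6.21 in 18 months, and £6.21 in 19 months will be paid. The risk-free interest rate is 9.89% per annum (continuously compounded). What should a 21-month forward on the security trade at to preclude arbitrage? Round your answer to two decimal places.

£488.37

PV(dividends) I = 6.21·e^(−0.0989·16/12) + 6.21·e^(−0.0989·18/12) + 6.21·e^(−0.0989·19/12)
I = 5.4428 + 5.3538 + 5.3099 = 16.1065
F = (S − I)·e^(rT) = (426.86 − 16.1065) · e^(0.0989·21/12)
= 410.7535 · e^0.173075 = 410.7535 × 1.188955 = £488.37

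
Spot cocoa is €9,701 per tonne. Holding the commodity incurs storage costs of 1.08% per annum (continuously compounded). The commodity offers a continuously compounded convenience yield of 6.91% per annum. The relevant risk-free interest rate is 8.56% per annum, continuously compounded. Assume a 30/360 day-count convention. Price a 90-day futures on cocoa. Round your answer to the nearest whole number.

€9,767 per tonne

Net carry = r + u − y = 0.0856 + 0.0108 − 0.0691 = 0.0273
F = S·e^((r+u−y)T) = 9701 · e^(0.0273 × 90/360) = 9701 · e^0.006825
= 9701 × 1.006848 = €9,767 per tonne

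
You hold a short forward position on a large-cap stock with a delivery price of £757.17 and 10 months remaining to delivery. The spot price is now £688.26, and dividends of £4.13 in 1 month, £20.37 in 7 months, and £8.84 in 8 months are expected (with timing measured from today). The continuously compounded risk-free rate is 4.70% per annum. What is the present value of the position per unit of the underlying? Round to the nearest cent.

PV(remaining dividends) I = 4.13·e^(−0.0470·1/12) + 20.37·e^(−0.0470·7/12) + 8.84·e^(−0.0470·8/12) = 32.5003
Current forward F = (S − I)·e^(rT) = (688.26 − 32.5003)·e^(0.0470·10/12) = 655.7597 × 1.039944 = 681.9534
Value (long) = (F − K)·e^(−rT) = (681.9534 − 757.17) × 0.961590 = -72.3275
Short position value = −(long value) = £72.33

£72.33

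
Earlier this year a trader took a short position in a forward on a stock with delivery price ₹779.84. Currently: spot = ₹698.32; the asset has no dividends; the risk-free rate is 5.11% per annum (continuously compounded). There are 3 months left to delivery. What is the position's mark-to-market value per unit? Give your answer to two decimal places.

Current fair forward for the remaining 3 months: F = S·e^(r·T), r = 0.0511
F = 698.32 · e^(0.0511 × 3/12) = 698.32 × 1.012857 = 707.2983
Value of long forward = (F − K)·e^(−rT) = (707.2983 − 779.84) · e^(−0.0511·3/12)
= -72.5417 × 0.987306 = -71.62
Short position value = −(long value) = ₹71.62

₹71.62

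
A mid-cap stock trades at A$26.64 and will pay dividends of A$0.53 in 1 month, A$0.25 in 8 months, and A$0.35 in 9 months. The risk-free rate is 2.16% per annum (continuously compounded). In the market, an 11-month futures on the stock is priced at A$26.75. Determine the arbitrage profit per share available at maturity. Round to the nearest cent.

PV(dividends) I = 0.53·e^(−0.0216·1/12) + 0.25·e^(−0.0216·8/12) + 0.35·e^(−0.0216·9/12) = 1.1198
Fair futures F* = (S − I)·e^(rT) = (26.64 − 1.1198)·e^0.019800 = 25.5202 × 1.019997 = 26.0305
Market A$26.75 > fair 26.0305: forward overpriced → cash-and-carry (borrow at r, buy the stock and collect the dividends, short the forward).
Profit at T = |F_mkt − F*| = |26.75 − 26.0305| = A$0.72 per share

A$0.72 per share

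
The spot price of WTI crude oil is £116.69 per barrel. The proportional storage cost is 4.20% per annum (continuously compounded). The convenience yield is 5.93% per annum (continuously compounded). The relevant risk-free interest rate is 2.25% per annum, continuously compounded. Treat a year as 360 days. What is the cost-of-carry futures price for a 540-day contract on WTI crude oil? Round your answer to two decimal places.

Net carry = r + u − y = 0.0225 + 0.0420 − 0.0593 = 0.0052
F = S·e^((r+u−y)T) = 116.69 · e^(0.0052 × 540/360) = 116.69 · e^0.007800
= 116.69 × 1.007830 = £117.60 per barrel

£117.60 per barrel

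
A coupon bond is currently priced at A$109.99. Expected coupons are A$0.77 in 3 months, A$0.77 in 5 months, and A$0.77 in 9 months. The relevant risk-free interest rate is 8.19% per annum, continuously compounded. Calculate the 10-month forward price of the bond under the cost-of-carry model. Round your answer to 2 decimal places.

A$115.38

PV(coupons) I = 0.77·e^(−0.0819·3/12) + 0.77·e^(−0.0819·5/12) + 0.77·e^(−0.0819·9/12)
I = 0.7544 + 0.7442 + 0.7241 = 2.2227
F = (S − I)·e^(rT) = (109.99 − 2.2227) · e^(0.0819·10/12)
= 107.7673 · e^0.068250 = 107.7673 × 1.070633 = A$115.38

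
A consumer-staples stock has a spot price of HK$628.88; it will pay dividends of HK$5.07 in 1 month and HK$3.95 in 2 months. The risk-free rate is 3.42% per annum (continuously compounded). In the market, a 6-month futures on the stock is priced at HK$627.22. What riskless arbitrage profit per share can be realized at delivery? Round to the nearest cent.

PV(dividends) I = 5.07·e^(−0.0342·1/12) + 3.95·e^(−0.0342·2/12) = 8.9831
Fair futures F* = (S − I)·e^(rT) = (628.88 − 8.9831)·e^0.017100 = 619.8969 × 1.017247 = 630.5883
Market HK$627.22 < fair 630.5883: forward underpriced → reverse cash-and-carry (short the stock, invest proceeds at r, pay the dividends, go long the forward).
Profit at T = |F_mkt − F*| = |627.22 − 630.5883| = HK$3.37 per share

HK$3.37 per share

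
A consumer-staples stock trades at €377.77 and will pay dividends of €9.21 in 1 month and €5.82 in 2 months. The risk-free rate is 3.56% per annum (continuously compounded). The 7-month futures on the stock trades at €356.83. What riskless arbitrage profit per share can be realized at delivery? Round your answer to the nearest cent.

PV(dividends) I = 9.21·e^(−0.0356·1/12) + 5.82·e^(−0.0356·2/12) = 14.9683
Fair futures F* = (S − I)·e^(rT) = (377.77 − 14.9683)·e^0.020767 = 362.8017 × 1.020984 = 370.4147
Market €356.83 < fair 370.4147: forward underpriced → reverse cash-and-carry (short the stock, invest proceeds at r, pay the dividends, go long the forward).
Profit at T = |F_mkt − F*| = |356.83 − 370.4147| = €13.58 per share

€13.58 per share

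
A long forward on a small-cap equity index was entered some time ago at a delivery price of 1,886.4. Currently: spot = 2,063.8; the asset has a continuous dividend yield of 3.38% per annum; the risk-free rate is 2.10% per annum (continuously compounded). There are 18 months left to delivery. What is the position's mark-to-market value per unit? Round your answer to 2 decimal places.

Current fair forward for the remaining 18 months: F = S·e^((r − q)·T), (r − q) = 0.0210 − 0.0338 = -0.0128
F = 2063.8 · e^(-0.0128 × 18/12) = 2063.8 × 0.98098315 = 2024.5530
Value of long forward = (F − K)·e^(−rT) = (2024.5530 − 1886.4) · e^(−0.0210·18/12)
= 138.1530 × 0.96899096 = 133.87

133.87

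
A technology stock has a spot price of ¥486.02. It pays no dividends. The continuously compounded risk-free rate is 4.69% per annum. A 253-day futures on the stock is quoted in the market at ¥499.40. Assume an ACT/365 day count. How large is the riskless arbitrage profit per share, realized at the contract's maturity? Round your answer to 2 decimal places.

¥2.68 per share

Fair futures: F* = S·e^(carry·T), with carry = r = 0.0469
F* = 486.02 · e^(0.0469 × 253/365) = 486.02 · e^0.032509 = 486.02 × 1.033043 = ¥502.0796
Market ¥499.40 < fair ¥502.0796: forward underpriced → reverse cash-and-carry (short spot, go long the forward).
At maturity, profit = |F_mkt − F*| = |499.40 − 502.0796| = ¥2.68 per share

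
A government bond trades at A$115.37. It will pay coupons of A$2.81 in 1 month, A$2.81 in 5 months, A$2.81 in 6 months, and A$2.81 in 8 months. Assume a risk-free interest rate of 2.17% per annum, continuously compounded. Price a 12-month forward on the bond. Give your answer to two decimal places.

PV(coupons) I = 2.81·e^(−0.0217·1/12) + 2.81·e^(−0.0217·5/12) + 2.81·e^(−0.0217·6/12) + 2.81·e^(−0.0217·8/12)
I = 2.8049 + 2.7847 + 2.7797 + 2.7696 = 11.1389
F = (S − I)·e^(rT) = (115.37 − 11.1389) · e^(0.0217·12/12)
= 104.2311 · e^0.021700 = 104.2311 × 1.021937 = A$106.52

A$106.52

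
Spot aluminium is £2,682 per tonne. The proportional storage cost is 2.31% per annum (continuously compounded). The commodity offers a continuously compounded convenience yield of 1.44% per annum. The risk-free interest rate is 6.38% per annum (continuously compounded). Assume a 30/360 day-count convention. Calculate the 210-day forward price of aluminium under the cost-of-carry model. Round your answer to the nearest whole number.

Net carry = r + u − y = 0.0638 + 0.0231 − 0.0144 = 0.0725
F = S·e^((r+u−y)T) = 2682 · e^(0.0725 × 210/360) = 2682 · e^0.042292
= 2682 × 1.043199 = £2,798 per tonne

£2,798 per tonne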